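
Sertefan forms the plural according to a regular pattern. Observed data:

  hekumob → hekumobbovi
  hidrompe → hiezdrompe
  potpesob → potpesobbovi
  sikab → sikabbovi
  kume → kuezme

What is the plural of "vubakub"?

vubakubbovi

hidrompe and hekumob both begin with h- yet inflect differently (hiezdrompe, hekumobbovi), so the first letter is not what conditions the rule; the final letter is.
"vubakub" ends in -b. The stems ending in -b (hekumob → hekumobbovi, potpesob → potpesobbovi, sikab → sikabbovi) double the final consonant and add -ovi.
The other pattern: stems ending in -e insert -ez- after the first vowel.
So vubakub → vubakubbovi.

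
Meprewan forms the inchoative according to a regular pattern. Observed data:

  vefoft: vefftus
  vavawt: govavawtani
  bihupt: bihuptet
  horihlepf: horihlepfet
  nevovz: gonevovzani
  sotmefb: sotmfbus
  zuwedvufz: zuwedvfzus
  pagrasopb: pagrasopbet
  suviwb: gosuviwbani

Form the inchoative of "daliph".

sotmefb and pagrasopb both end in -b yet inflect differently (sotmfbus, pagrasopbet), so the final letter is not what conditions the rule; the second-to-last letter is.
"daliph" has second-to-last letter 'p'. The stems whose second-to-last letter is 'p' (pagrasopb → pagrasopbet, horihlepf → horihlepfet, bihupt → bihuptet) add -et.
The other patterns: stems whose second-to-last letter is 'f' delete the last vowel and add -us; stems whose second-to-last letter is 'v' or 'w' add go- … -ani around the stem.
So daliph → daliphet.

daliphet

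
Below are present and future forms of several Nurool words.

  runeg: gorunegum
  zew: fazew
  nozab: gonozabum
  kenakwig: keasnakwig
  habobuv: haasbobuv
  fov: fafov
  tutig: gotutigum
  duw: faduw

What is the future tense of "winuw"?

gowinuwum

"winuw" has 2 vowels. The stems with 2 vowels (nozab → gonozabum, runeg → gorunegum, tutig → gotutigum) add go- … -um around the stem.
The other patterns: stems with 1 vowel add the prefix fa-; stems with 3 vowels insert -as- after the first vowel.
So winuw → gowinuwum.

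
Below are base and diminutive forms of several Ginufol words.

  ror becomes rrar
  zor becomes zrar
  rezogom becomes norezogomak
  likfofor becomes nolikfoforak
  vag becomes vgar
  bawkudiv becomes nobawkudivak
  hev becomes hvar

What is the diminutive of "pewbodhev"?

nopewbodhevak

likfofor and zor both end in -r yet inflect differently (nolikfoforak, zrar), so the final letter is not what conditions the rule; the number of vowels is.
"pewbodhev" has 3 vowels. The stems with 3 vowels (bawkudiv → nobawkudivak, rezogom → norezogomak, likfofor → nolikfoforak) add no- … -ak around the stem.
So pewbodhev → nopewbodhevak.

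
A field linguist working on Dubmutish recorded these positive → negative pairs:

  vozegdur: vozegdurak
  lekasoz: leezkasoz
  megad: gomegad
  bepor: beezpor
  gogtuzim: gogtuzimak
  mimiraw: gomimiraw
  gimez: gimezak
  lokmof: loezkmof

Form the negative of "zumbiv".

zumbivak

bepor and vozegdur both end in -r yet inflect differently (beezpor, vozegdurak), so the final letter is not what conditions the rule; the last vowel is.
"zumbiv" has last vowel 'i'. The one such stem in the data (gogtuzim → gogtuzimak) adds -ak, so the same rule applies.
So zumbiv → zumbivak.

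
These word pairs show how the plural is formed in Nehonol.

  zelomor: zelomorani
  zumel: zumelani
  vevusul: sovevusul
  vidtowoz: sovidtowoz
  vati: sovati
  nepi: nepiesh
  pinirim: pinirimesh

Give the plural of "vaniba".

zumel and vevusul both end in -l yet inflect differently (zumelani, sovevusul), so the final letter is not what conditions the rule; the first letter is.
"vaniba" begins with v-. The stems beginning with v- (vevusul → sovevusul, vidtowoz → sovidtowoz, vati → sovati) add the prefix so-.
So vaniba → sovaniba.

sovaniba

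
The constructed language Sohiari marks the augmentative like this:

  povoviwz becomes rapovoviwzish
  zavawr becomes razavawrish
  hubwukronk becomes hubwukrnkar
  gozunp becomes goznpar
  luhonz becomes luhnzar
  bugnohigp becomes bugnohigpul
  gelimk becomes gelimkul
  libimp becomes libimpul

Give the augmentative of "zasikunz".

zasiknzar

"zasikunz" has second-to-last letter 'n'. The stems whose second-to-last letter is 'n' (hubwukronk → hubwukrnkar, gozunp → goznpar, luhonz → luhnzar) delete the last vowel and add -ar.
The other patterns: stems whose second-to-last letter is 'w' add ra- … -ish around the stem; stems whose second-to-last letter is 'g' or 'm' add -ul.
So zasikunz → zasiknzar.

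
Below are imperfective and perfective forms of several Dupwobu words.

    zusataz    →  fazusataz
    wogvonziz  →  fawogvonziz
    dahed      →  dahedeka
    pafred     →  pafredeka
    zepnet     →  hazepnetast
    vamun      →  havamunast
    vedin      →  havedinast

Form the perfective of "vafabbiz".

dahed and zepnet both have last vowel 'e' yet inflect differently (dahedeka, hazepnetast), so the last vowel is not what conditions the rule; the final letter is.
"vafabbiz" ends in -z. The stems ending in -z (zusataz → fazusataz, wogvonziz → fawogvonziz) add the prefix fa-.
So vafabbiz → favafabbiz.

favafabbiz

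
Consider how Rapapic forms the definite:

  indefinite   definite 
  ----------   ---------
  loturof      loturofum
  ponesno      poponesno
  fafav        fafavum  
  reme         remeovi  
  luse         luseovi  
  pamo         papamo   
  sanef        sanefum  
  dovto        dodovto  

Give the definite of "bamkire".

bamkireovi

luse and sanef both have last vowel 'e' yet inflect differently (luseovi, sanefum), so the last vowel is not what conditions the rule; the final letter is.
"bamkire" ends in -e. The stems ending in -e (luse → luseovi, reme → remeovi) add -ovi.
So bamkire → bamkireovi.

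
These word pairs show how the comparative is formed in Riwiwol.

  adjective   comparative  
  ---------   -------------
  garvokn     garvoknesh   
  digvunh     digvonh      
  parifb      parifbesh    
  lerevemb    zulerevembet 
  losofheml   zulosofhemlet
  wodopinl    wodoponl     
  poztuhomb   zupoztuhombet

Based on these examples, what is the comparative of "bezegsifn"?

bezegsifnesh

"bezegsifn" has second-to-last letter 'f'. The one such stem in the data (parifb → parifbesh) adds -esh, so the same rule applies.
So bezegsifn → bezegsifnesh.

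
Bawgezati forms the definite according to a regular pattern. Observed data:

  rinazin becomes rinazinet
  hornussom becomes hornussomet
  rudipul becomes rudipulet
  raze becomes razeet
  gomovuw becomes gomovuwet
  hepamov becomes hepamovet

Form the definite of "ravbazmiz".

Every pair shown (rinazin → rinazinet, hornussom → hornussomet, rudipul → rudipulet, …) follows the same rule: add -et.
So ravbazmiz → ravbazmizet.

ravbazmizet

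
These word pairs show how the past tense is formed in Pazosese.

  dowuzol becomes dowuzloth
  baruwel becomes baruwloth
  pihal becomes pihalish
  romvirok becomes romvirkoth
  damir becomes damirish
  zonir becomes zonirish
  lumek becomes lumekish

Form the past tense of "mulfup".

"mulfup" has 2 vowels. The stems with 2 vowels (zonir → zonirish, lumek → lumekish, damir → damirish) add -ish.
So mulfup → mulfupish.

mulfupish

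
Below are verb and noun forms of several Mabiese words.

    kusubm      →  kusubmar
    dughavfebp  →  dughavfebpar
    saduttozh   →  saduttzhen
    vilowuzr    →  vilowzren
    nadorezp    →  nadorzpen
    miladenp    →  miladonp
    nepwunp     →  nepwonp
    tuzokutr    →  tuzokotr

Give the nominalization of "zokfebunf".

zokfebonf

dughavfebp and nadorezp both end in -p yet inflect differently (dughavfebpar, nadorzpen), so the final letter is not what conditions the rule; the second-to-last letter is.
"zokfebunf" has second-to-last letter 'n'. The stems whose second-to-last letter is 'n' (miladenp → miladonp, nepwunp → nepwonp) change the last vowel to 'o'.
The other patterns: stems whose second-to-last letter is 'b' add -ar; stems whose second-to-last letter is 'z' delete the last vowel and add -en.
So zokfebunf → zokfebonf.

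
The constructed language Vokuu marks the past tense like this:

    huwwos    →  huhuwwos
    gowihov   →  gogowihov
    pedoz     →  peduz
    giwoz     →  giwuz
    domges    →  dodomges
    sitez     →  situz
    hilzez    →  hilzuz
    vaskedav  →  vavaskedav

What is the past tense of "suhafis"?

susuhafis

pedoz and huwwos both have last vowel 'o' yet inflect differently (peduz, huhuwwos), so the last vowel is not what conditions the rule; the final letter is.
"suhafis" ends in -s. The stems ending in -s (huwwos → huhuwwos, domges → dodomges) repeat the first consonant+vowel as a prefix.
The other pattern: stems ending in -z change the last vowel to 'u'.
So suhafis → susuhafis.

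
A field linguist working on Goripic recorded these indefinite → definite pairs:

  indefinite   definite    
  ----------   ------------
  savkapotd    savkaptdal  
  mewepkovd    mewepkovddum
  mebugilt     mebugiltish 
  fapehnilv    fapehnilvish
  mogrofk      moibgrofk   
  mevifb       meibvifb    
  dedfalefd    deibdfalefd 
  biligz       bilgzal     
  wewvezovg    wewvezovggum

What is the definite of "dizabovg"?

dizabovggum

dedfalefd and mewepkovd both end in -d yet inflect differently (deibdfalefd, mewepkovddum), so the final letter is not what conditions the rule; the second-to-last letter is.
"dizabovg" has second-to-last letter 'v'. The stems whose second-to-last letter is 'v' (mewepkovd → mewepkovddum, wewvezovg → wewvezovggum) double the final consonant and add -um.
The other patterns: stems whose second-to-last letter is 'f' insert -ib- after the first vowel; stems whose second-to-last letter is 'g' or 't' delete the last vowel and add -al; stems whose second-to-last letter is 'l' add -ish.
So dizabovg → dizabovggum.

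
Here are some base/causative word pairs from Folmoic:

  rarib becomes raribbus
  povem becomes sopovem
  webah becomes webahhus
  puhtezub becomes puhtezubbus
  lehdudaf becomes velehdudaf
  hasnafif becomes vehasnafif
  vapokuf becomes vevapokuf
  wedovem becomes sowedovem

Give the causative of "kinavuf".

vekinavuf

webah and lehdudaf both have last vowel 'a' yet inflect differently (webahhus, velehdudaf), so the last vowel is not what conditions the rule; the final letter is.
"kinavuf" ends in -f. The stems ending in -f (lehdudaf → velehdudaf, vapokuf → vevapokuf, hasnafif → vehasnafif) add the prefix ve-.
So kinavuf → vekinavuf.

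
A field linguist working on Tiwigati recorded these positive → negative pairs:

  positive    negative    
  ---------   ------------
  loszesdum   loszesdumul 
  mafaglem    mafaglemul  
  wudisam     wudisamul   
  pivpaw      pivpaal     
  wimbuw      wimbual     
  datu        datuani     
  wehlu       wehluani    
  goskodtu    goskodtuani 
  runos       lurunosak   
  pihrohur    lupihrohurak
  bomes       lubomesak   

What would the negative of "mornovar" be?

"mornovar" ends in -r. The one such stem in the data (pihrohur → lupihrohurak) adds lu- … -ak around the stem, so the same rule applies.
So mornovar → lumornovarak.

lumornovarak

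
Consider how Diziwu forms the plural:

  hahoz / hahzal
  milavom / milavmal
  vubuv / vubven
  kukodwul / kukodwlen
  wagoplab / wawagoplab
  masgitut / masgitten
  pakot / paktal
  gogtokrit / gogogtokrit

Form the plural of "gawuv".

"gawuv" has last vowel 'u'. The stems whose last vowel is 'u' (masgitut → masgitten, vubuv → vubven, kukodwul → kukodwlen) delete the last vowel and add -en.
So gawuv → gawven.

gawven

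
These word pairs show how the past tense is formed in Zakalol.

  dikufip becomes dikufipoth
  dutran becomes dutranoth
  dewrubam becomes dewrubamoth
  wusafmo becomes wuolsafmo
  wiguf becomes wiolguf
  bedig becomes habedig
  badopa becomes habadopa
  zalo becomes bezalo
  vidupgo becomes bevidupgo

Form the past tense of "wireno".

wiolreno

wusafmo and zalo both end in -o yet inflect differently (wuolsafmo, bezalo), so the final letter is not what conditions the rule; the first letter is.
"wireno" begins with w-. The stems beginning with w- (wusafmo → wuolsafmo, wiguf → wiolguf) insert -ol- after the first vowel.
So wireno → wiolreno.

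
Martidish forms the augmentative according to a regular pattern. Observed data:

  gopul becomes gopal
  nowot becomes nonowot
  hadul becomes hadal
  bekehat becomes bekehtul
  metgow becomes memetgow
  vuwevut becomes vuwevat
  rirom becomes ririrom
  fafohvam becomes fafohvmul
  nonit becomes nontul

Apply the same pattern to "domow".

dodomow

vuwevut and nowot both end in -t yet inflect differently (vuwevat, nonowot), so the final letter is not what conditions the rule; the last vowel is.
"domow" has last vowel 'o'. The stems whose last vowel is 'o' (nowot → nonowot, rirom → ririrom, metgow → memetgow) repeat the first consonant+vowel as a prefix.
The other patterns: stems whose last vowel is 'u' change the last vowel to 'a'; stems whose last vowel is 'a' or 'i' delete the last vowel and add -ul.
So domow → dodomow.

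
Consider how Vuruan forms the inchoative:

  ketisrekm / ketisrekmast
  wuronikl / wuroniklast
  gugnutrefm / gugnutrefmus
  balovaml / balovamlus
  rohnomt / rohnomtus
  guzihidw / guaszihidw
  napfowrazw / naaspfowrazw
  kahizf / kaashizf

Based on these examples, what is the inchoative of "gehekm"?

ketisrekm and gugnutrefm both end in -m yet inflect differently (ketisrekmast, gugnutrefmus), so the final letter is not what conditions the rule; the second-to-last letter is.
"gehekm" has second-to-last letter 'k'. The stems whose second-to-last letter is 'k' (ketisrekm → ketisrekmast, wuronikl → wuroniklast) add -ast.
So gehekm → gehekmast.

gehekmast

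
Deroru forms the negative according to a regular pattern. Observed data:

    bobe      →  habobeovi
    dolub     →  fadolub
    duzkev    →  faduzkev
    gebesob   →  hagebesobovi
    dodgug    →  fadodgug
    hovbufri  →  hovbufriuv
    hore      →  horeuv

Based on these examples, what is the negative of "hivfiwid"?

dolub and gebesob both end in -b yet inflect differently (fadolub, hagebesobovi), so the final letter is not what conditions the rule; the first letter is.
"hivfiwid" begins with h-. The stems beginning with h- (hovbufri → hovbufriuv, hore → horeuv) add -uv.
So hivfiwid → hivfiwiduv.

hivfiwiduv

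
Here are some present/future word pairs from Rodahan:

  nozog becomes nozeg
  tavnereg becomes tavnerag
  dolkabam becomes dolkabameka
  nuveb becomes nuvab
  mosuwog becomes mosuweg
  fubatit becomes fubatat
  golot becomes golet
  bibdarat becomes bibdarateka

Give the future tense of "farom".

farem

golot and bibdarat both end in -t yet inflect differently (golet, bibdarateka), so the final letter is not what conditions the rule; the last vowel is.
"farom" has last vowel 'o'. The stems whose last vowel is 'o' (nozog → nozeg, golot → golet, mosuwog → mosuweg) change the last vowel to 'e'.
The other patterns: stems whose last vowel is 'a' add -eka; stems whose last vowel is 'e' or 'i' change the last vowel to 'a'.
So farom → farem.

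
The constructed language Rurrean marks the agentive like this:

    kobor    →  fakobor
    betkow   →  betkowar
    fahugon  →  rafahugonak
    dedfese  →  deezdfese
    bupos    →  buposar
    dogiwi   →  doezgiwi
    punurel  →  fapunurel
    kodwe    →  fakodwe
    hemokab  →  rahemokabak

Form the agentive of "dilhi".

kodwe and dedfese both end in -e yet inflect differently (fakodwe, deezdfese), so the final letter is not what conditions the rule; the first letter is.
"dilhi" begins with d-. The stems beginning with d- (dogiwi → doezgiwi, dedfese → deezdfese) insert -ez- after the first vowel.
The other patterns: stems beginning with k- or p- add the prefix fa-; stems beginning with f- or h- add ra- … -ak around the stem; stems beginning with b- add -ar.
So dilhi → diezlhi.

diezlhi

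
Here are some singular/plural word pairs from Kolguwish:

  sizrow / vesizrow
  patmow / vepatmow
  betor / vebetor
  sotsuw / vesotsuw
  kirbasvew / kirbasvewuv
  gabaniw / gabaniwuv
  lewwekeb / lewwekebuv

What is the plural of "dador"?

vedador

sizrow and kirbasvew both end in -w yet inflect differently (vesizrow, kirbasvewuv), so the final letter is not what conditions the rule; the number of vowels is.
"dador" has 2 vowels. The stems with 2 vowels (sizrow → vesizrow, patmow → vepatmow, betor → vebetor) add the prefix ve-.
The other pattern: stems with 3 vowels add -uv.
So dador → vedador.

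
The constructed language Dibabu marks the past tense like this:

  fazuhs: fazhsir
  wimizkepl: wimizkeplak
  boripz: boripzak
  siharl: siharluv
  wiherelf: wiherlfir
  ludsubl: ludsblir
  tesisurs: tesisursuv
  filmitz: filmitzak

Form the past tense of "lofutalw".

siharl and wimizkepl both end in -l yet inflect differently (siharluv, wimizkeplak), so the final letter is not what conditions the rule; the second-to-last letter is.
"lofutalw" has second-to-last letter 'l'. The one such stem in the data (wiherelf → wiherlfir) deletes the last vowel and adds -ir (as do ludsubl, fazuhs), so the same rule applies.
So lofutalw → lofutlwir.

lofutlwir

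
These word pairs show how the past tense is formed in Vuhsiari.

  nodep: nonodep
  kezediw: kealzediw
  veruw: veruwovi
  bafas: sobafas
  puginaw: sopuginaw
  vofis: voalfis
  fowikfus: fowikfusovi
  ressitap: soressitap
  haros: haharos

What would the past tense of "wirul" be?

wirulovi

bafas and vofis both end in -s yet inflect differently (sobafas, voalfis), so the final letter is not what conditions the rule; the last vowel is.
"wirul" has last vowel 'u'. The stems whose last vowel is 'u' (veruw → veruwovi, fowikfus → fowikfusovi) add -ovi.
So wirul → wirulovi.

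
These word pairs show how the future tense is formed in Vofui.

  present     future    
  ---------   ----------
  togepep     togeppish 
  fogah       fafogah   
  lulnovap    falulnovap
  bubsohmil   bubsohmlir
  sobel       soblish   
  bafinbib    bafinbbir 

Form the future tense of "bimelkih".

togepep and lulnovap both end in -p yet inflect differently (togeppish, falulnovap), so the final letter is not what conditions the rule; the last vowel is.
"bimelkih" has last vowel 'i'. The stems whose last vowel is 'i' (bafinbib → bafinbbir, bubsohmil → bubsohmlir) delete the last vowel and add -ir.
The other patterns: stems whose last vowel is 'e' delete the last vowel and add -ish; stems whose last vowel is 'a' add the prefix fa-.
So bimelkih → bimelkhir.

bimelkhir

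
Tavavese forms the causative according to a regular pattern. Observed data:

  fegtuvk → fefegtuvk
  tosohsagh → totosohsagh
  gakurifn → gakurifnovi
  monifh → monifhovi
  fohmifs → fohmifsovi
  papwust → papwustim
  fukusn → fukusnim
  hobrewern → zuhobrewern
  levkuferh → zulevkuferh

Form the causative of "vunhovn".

tosohsagh and monifh both end in -h yet inflect differently (totosohsagh, monifhovi), so the final letter is not what conditions the rule; the second-to-last letter is.
"vunhovn" has second-to-last letter 'v'. The one such stem in the data (fegtuvk → fefegtuvk) repeats the first consonant+vowel as a prefix (as does tosohsagh), so the same rule applies.
The other patterns: stems whose second-to-last letter is 'f' add -ovi; stems whose second-to-last letter is 's' add -im; stems whose second-to-last letter is 'r' add the prefix zu-.
So vunhovn → vuvunhovn.

vuvunhovn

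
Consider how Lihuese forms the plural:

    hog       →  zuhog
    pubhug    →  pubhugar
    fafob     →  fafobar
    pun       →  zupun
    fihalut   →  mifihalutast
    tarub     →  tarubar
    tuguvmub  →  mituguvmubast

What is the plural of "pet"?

hog and pubhug both end in -g yet inflect differently (zuhog, pubhugar), so the final letter is not what conditions the rule; the number of vowels is.
"pet" has 1 vowel. The stems with 1 vowel (pun → zupun, hog → zuhog) add the prefix zu-.
So pet → zupet.

zupet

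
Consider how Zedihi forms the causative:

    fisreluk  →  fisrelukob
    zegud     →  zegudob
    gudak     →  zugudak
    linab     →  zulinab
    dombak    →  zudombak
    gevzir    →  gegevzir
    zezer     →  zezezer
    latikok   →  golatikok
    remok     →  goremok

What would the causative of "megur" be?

"megur" has last vowel 'u'. The stems whose last vowel is 'u' (fisreluk → fisrelukob, zegud → zegudob) add -ob.
The other patterns: stems whose last vowel is 'a' add the prefix zu-; stems whose last vowel is 'e' or 'i' repeat the first consonant+vowel as a prefix; stems whose last vowel is 'o' add the prefix go-.
So megur → megurob.

megurob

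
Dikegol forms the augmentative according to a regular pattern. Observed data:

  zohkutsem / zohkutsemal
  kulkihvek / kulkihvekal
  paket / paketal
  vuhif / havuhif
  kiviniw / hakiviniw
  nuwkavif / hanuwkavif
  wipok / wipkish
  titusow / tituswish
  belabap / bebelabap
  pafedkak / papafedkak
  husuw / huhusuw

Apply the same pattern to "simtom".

simtmish

kulkihvek and wipok both end in -k yet inflect differently (kulkihvekal, wipkish), so the final letter is not what conditions the rule; the last vowel is.
"simtom" has last vowel 'o'. The stems whose last vowel is 'o' (wipok → wipkish, titusow → tituswish) delete the last vowel and add -ish.
So simtom → simtmish.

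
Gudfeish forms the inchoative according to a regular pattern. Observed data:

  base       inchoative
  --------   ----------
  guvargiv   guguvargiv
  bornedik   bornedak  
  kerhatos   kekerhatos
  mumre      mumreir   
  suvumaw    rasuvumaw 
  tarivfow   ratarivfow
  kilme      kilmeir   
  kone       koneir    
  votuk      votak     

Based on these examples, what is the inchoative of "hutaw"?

bornedik and guvargiv both have last vowel 'i' yet inflect differently (bornedak, guguvargiv), so the last vowel is not what conditions the rule; the final letter is.
"hutaw" ends in -w. The stems ending in -w (tarivfow → ratarivfow, suvumaw → rasuvumaw) add the prefix ra-.
The other patterns: stems ending in -k change the last vowel to 'a'; stems ending in -e add -ir; stems ending in -s or -v repeat the first consonant+vowel as a prefix.
So hutaw → rahutaw.

rahutaw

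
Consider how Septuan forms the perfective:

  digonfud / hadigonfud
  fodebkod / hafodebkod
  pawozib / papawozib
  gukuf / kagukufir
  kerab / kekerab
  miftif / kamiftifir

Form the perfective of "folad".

hafolad

digonfud and gukuf both have last vowel 'u' yet inflect differently (hadigonfud, kagukufir), so the last vowel is not what conditions the rule; the final letter is.
"folad" ends in -d. The stems ending in -d (digonfud → hadigonfud, fodebkod → hafodebkod) add the prefix ha-.
So folad → hafolad.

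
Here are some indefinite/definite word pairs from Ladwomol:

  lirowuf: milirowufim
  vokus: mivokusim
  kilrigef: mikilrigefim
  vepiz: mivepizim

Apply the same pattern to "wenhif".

miwenhifim

Every pair shown (lirowuf → milirowufim, vokus → mivokusim, kilrigef → mikilrigefim, …) follows the same rule: add mi- … -im around the stem.
So wenhif → miwenhifim.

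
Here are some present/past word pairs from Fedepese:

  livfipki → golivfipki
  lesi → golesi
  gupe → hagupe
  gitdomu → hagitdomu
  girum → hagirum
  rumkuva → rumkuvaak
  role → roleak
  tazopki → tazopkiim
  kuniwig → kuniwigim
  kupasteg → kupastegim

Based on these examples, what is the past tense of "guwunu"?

gupe and role both end in -e yet inflect differently (hagupe, roleak), so the final letter is not what conditions the rule; the first letter is.
"guwunu" begins with g-. The stems beginning with g- (gupe → hagupe, gitdomu → hagitdomu, girum → hagirum) add the prefix ha-.
So guwunu → haguwunu.

haguwunu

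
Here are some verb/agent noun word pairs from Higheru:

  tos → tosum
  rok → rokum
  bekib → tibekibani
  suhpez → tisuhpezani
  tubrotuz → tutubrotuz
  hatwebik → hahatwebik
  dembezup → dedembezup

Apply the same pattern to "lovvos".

tilovvosani

"lovvos" has 2 vowels. The stems with 2 vowels (bekib → tibekibani, suhpez → tisuhpezani) add ti- … -ani around the stem.
The other patterns: stems with 1 vowel add -um; stems with 3 vowels repeat the first consonant+vowel as a prefix.
So lovvos → tilovvosani.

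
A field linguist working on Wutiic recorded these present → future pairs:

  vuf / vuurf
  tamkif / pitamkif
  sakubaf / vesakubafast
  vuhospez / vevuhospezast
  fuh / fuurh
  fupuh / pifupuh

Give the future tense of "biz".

biurz

"biz" has 1 vowel. The stems with 1 vowel (vuf → vuurf, fuh → fuurh) insert -ur- after the first vowel.
The other patterns: stems with 2 vowels add the prefix pi-; stems with 3 vowels add ve- … -ast around the stem.
So biz → biurz.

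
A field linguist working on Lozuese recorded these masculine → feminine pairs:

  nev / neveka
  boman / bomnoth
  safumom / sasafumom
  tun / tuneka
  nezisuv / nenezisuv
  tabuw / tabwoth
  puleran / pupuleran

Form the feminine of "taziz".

tun and boman both end in -n yet inflect differently (tuneka, bomnoth), so the final letter is not what conditions the rule; the number of vowels is.
"taziz" has 2 vowels. The stems with 2 vowels (tabuw → tabwoth, boman → bomnoth) delete the last vowel and add -oth.
So taziz → tazzoth.

tazzoth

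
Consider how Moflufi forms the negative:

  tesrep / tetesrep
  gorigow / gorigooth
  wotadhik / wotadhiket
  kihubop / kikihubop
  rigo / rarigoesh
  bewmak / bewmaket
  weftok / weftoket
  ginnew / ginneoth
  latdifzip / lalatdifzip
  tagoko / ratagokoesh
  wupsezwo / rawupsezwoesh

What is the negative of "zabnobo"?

razabnoboesh

weftok and wupsezwo both have last vowel 'o' yet inflect differently (weftoket, rawupsezwoesh), so the last vowel is not what conditions the rule; the final letter is.
"zabnobo" ends in -o. The stems ending in -o (wupsezwo → rawupsezwoesh, rigo → rarigoesh, tagoko → ratagokoesh) add ra- … -esh around the stem.
The other patterns: stems ending in -k add -et; stems ending in -w drop the final letter and add -oth; stems ending in -p repeat the first consonant+vowel as a prefix.
So zabnobo → razabnoboesh.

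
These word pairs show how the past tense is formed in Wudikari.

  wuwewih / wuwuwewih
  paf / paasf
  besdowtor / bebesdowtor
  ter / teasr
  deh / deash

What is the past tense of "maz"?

maasz

"maz" has 1 vowel. The stems with 1 vowel (paf → paasf, ter → teasr, deh → deash) insert -as- after the first vowel.
So maz → maasz.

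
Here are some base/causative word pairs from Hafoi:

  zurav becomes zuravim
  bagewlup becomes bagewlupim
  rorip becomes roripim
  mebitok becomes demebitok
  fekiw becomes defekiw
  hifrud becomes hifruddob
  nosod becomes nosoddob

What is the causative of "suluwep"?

"suluwep" ends in -p. The stems ending in -p (bagewlup → bagewlupim, rorip → roripim) add -im.
So suluwep → suluwepim.

suluwepim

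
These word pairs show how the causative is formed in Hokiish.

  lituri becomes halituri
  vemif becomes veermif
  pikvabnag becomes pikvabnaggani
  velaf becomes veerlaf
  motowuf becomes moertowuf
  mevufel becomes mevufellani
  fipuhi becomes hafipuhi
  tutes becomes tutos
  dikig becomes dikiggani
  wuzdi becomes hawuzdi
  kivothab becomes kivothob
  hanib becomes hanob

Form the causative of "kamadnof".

kaermadnof

"kamadnof" ends in -f. The stems ending in -f (vemif → veermif, motowuf → moertowuf, velaf → veerlaf) insert -er- after the first vowel.
The other patterns: stems ending in -i add the prefix ha-; stems ending in -g or -l double the final consonant and add -ani; stems ending in -b or -s change the last vowel to 'o'.
So kamadnof → kaermadnof.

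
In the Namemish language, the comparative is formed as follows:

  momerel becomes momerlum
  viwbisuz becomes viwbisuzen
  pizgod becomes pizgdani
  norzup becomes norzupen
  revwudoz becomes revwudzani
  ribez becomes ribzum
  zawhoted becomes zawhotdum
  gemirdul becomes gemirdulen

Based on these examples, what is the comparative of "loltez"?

loltzum

revwudoz and viwbisuz both end in -z yet inflect differently (revwudzani, viwbisuzen), so the final letter is not what conditions the rule; the last vowel is.
"loltez" has last vowel 'e'. The stems whose last vowel is 'e' (zawhoted → zawhotdum, ribez → ribzum, momerel → momerlum) delete the last vowel and add -um.
The other patterns: stems whose last vowel is 'o' delete the last vowel and add -ani; stems whose last vowel is 'u' add -en.
So loltez → loltzum.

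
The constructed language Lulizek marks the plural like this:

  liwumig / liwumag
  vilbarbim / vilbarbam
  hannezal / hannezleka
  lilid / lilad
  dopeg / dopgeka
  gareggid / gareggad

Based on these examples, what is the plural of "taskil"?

liwumig and dopeg both end in -g yet inflect differently (liwumag, dopgeka), so the final letter is not what conditions the rule; the last vowel is.
"taskil" has last vowel 'i'. The stems whose last vowel is 'i' (vilbarbim → vilbarbam, gareggid → gareggad, lilid → lilad) change the last vowel to 'a'.
The other pattern: stems whose last vowel is 'a' or 'e' delete the last vowel and add -eka.
So taskil → taskal.

taskal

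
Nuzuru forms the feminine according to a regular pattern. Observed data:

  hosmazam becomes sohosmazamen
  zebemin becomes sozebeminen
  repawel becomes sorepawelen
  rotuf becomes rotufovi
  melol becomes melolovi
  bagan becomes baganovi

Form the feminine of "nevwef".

nevwefovi

repawel and melol both end in -l yet inflect differently (sorepawelen, melolovi), so the final letter is not what conditions the rule; the number of vowels is.
"nevwef" has 2 vowels. The stems with 2 vowels (rotuf → rotufovi, melol → melolovi, bagan → baganovi) add -ovi.
The other pattern: stems with 3 vowels add so- … -en around the stem.
So nevwef → nevwefovi.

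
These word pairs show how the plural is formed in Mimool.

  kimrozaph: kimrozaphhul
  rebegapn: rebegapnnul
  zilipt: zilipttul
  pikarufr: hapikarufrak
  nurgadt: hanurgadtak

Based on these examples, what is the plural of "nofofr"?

hanofofrak

"nofofr" has second-to-last letter 'f'. The one such stem in the data (pikarufr → hapikarufrak) adds ha- … -ak around the stem, so the same rule applies.
The other pattern: stems whose second-to-last letter is 'p' double the final consonant and add -ul.
So nofofr → hanofofrak.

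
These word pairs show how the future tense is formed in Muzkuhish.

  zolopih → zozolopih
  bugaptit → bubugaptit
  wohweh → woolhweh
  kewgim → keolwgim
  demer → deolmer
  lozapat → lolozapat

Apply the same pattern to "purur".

zolopih and wohweh both end in -h yet inflect differently (zozolopih, woolhweh), so the final letter is not what conditions the rule; the number of vowels is.
"purur" has 2 vowels. The stems with 2 vowels (demer → deolmer, kewgim → keolwgim, wohweh → woolhweh) insert -ol- after the first vowel.
So purur → puolrur.

puolrur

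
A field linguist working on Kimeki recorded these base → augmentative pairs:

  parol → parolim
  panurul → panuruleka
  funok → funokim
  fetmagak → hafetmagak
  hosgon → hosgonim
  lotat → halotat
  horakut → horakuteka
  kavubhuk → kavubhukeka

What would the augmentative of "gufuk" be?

kavubhuk and fetmagak both end in -k yet inflect differently (kavubhukeka, hafetmagak), so the final letter is not what conditions the rule; the last vowel is.
"gufuk" has last vowel 'u'. The stems whose last vowel is 'u' (panurul → panuruleka, horakut → horakuteka, kavubhuk → kavubhukeka) add -eka.
The other patterns: stems whose last vowel is 'a' add the prefix ha-; stems whose last vowel is 'o' add -im.
So gufuk → gufukeka.

gufukeka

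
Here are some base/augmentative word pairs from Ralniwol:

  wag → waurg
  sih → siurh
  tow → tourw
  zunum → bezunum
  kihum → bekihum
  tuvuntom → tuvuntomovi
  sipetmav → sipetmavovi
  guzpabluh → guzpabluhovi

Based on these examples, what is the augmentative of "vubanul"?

zunum and tuvuntom both end in -m yet inflect differently (bezunum, tuvuntomovi), so the final letter is not what conditions the rule; the number of vowels is.
"vubanul" has 3 vowels. The stems with 3 vowels (tuvuntom → tuvuntomovi, sipetmav → sipetmavovi, guzpabluh → guzpabluhovi) add -ovi.
The other patterns: stems with 1 vowel insert -ur- after the first vowel; stems with 2 vowels add the prefix be-.
So vubanul → vubanulovi.

vubanulovi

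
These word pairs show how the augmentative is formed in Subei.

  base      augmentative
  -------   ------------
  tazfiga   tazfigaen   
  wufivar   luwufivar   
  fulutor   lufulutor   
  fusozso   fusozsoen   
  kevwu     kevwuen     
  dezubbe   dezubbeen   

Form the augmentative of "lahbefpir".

wufivar and tazfiga both have last vowel 'a' yet inflect differently (luwufivar, tazfigaen), so the last vowel is not what conditions the rule; whether the stem ends in a vowel or a consonant is.
"lahbefpir" ends in a consonant. The stems ending in a consonant (wufivar → luwufivar, fulutor → lufulutor) add the prefix lu-.
The other pattern: stems ending in a vowel add -en.
So lahbefpir → lulahbefpir.

lulahbefpir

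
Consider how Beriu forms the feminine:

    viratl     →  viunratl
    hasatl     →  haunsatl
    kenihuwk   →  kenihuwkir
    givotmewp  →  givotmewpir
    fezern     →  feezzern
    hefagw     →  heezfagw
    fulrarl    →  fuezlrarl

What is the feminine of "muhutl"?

muunhutl

viratl and fulrarl both end in -l yet inflect differently (viunratl, fuezlrarl), so the final letter is not what conditions the rule; the second-to-last letter is.
"muhutl" has second-to-last letter 't'. The stems whose second-to-last letter is 't' (viratl → viunratl, hasatl → haunsatl) insert -un- after the first vowel.
The other patterns: stems whose second-to-last letter is 'w' add -ir; stems whose second-to-last letter is 'g' or 'r' insert -ez- after the first vowel.
So muhutl → muunhutl.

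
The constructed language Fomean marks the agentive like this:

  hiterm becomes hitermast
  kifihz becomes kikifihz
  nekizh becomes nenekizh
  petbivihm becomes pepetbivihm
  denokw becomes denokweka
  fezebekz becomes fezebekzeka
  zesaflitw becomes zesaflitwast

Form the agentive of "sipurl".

zesaflitw and denokw both end in -w yet inflect differently (zesaflitwast, denokweka), so the final letter is not what conditions the rule; the second-to-last letter is.
"sipurl" has second-to-last letter 'r'. The one such stem in the data (hiterm → hitermast) adds -ast, so the same rule applies.
The other patterns: stems whose second-to-last letter is 'k' add -eka; stems whose second-to-last letter is 'h' or 'z' repeat the first consonant+vowel as a prefix.
So sipurl → sipurlast.

sipurlast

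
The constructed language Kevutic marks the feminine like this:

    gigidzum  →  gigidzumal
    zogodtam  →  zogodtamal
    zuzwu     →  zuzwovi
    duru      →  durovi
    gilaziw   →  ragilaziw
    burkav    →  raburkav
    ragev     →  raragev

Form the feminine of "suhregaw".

"suhregaw" ends in -w. The one such stem in the data (gilaziw → ragilaziw) adds the prefix ra-, so the same rule applies.
So suhregaw → rasuhregaw.

rasuhregaw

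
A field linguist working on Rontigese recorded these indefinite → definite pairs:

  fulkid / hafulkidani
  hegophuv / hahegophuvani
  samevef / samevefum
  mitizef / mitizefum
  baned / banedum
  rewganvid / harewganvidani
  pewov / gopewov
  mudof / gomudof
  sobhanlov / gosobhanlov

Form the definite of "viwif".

mudof and samevef both end in -f yet inflect differently (gomudof, samevefum), so the final letter is not what conditions the rule; the last vowel is.
"viwif" has last vowel 'i'. The stems whose last vowel is 'i' (rewganvid → harewganvidani, fulkid → hafulkidani) add ha- … -ani around the stem.
The other patterns: stems whose last vowel is 'o' add the prefix go-; stems whose last vowel is 'e' add -um.
So viwif → haviwifani.

haviwifani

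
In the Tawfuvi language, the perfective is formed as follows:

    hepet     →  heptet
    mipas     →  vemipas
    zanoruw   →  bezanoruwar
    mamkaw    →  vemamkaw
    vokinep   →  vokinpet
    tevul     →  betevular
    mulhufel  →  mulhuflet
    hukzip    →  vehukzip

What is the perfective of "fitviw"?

vefitviw

"fitviw" has last vowel 'i'. The one such stem in the data (hukzip → vehukzip) adds the prefix ve-, so the same rule applies.
The other patterns: stems whose last vowel is 'e' delete the last vowel and add -et; stems whose last vowel is 'u' add be- … -ar around the stem.
So fitviw → vefitviw.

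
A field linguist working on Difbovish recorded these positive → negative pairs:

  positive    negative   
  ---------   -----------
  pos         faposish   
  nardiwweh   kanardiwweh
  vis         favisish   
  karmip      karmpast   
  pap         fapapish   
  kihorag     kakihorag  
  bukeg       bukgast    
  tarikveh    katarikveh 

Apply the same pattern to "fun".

fafunish

pap and karmip both end in -p yet inflect differently (fapapish, karmpast), so the final letter is not what conditions the rule; the number of vowels is.
"fun" has 1 vowel. The stems with 1 vowel (vis → favisish, pos → faposish, pap → fapapish) add fa- … -ish around the stem.
So fun → fafunish.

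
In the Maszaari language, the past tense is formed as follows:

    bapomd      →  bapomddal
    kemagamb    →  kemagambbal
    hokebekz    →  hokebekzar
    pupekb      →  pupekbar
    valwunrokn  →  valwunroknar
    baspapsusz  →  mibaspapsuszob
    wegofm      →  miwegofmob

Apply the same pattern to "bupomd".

bupomddal

kemagamb and pupekb both end in -b yet inflect differently (kemagambbal, pupekbar), so the final letter is not what conditions the rule; the second-to-last letter is.
"bupomd" has second-to-last letter 'm'. The stems whose second-to-last letter is 'm' (bapomd → bapomddal, kemagamb → kemagambbal) double the final consonant and add -al.
So bupomd → bupomddal.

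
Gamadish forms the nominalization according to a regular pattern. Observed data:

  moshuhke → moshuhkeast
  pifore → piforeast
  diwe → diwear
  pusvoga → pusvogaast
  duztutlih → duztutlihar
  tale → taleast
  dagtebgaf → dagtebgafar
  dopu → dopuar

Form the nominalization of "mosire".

diwe and tale both end in -e yet inflect differently (diwear, taleast), so the final letter is not what conditions the rule; the first letter is.
"mosire" begins with m-. The one such stem in the data (moshuhke → moshuhkeast) adds -ast, so the same rule applies.
The other pattern: stems beginning with d- add -ar.
So mosire → mosireast.

mosireast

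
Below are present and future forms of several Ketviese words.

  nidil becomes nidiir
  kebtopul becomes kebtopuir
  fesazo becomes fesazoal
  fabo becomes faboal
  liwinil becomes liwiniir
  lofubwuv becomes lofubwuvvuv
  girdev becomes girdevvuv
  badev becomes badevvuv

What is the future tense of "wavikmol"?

lofubwuv and kebtopul both have last vowel 'u' yet inflect differently (lofubwuvvuv, kebtopuir), so the last vowel is not what conditions the rule; the final letter is.
"wavikmol" ends in -l. The stems ending in -l (liwinil → liwiniir, kebtopul → kebtopuir, nidil → nidiir) drop the final letter and add -ir.
So wavikmol → wavikmoir.

wavikmoir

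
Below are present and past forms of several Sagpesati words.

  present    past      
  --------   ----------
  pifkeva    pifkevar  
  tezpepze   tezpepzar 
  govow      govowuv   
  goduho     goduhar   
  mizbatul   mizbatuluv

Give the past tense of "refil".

govow and goduho both have last vowel 'o' yet inflect differently (govowuv, goduhar), so the last vowel is not what conditions the rule; whether the stem ends in a vowel or a consonant is.
"refil" ends in a consonant. The stems ending in a consonant (mizbatul → mizbatuluv, govow → govowuv) add -uv.
The other pattern: stems ending in a vowel drop the final letter and add -ar.
So refil → refiluv.

refiluv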